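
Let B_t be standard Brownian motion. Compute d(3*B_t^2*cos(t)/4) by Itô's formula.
d(3*B_t^2*cos(t)/4) = (-3*B_t^2*sin(t)/4 + 3*cos(t)/4) dt + (3*B_t*cos(t)/2) dB_t

Itô's formula for f(t, x): d f(t, B_t) = (f_t + (1/2) f_xx) dt + f_x dB_t. Compute partials of f(t, x) = 3*x^2*cos(t)/4:
  f_t(t,x)  = -3*x^2*sin(t)/4
  f_x(t,x)  = 3*x*cos(t)/2
  f_xx(t,x) = 3*cos(t)/2
Assemble drift = f_t + (1/2) f_xx = -3*x^2*sin(t)/4 + 3*cos(t)/4 and diffusion = f_x = 3*x*cos(t)/2. Substituting x = B_t:
  d(3*B_t^2*cos(t)/4) = (-3*B_t^2*sin(t)/4 + 3*cos(t)/4) dt + (3*B_t*cos(t)/2) dB_t.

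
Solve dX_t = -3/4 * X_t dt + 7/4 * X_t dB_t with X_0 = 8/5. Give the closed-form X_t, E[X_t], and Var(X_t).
X_t = 8/5 * exp((-73/32) t + (7/4) B_t); E[X_t] = 8*exp(-3*t/4)/5; Var(X_t) = (64*exp(49*t/16) - 64)*exp(-3*t/2)/25

For GBM dX = mu X dt + sigma X dB with X_0 = x_0, apply Itô to Y = log X: dY = (mu - sigma^2/2) dt + sigma dB, so Y_t = log(x_0) + (mu - sigma^2/2) t + sigma B_t and hence X_t = x_0 * exp((mu - sigma^2/2) t + sigma B_t).
With mu = -3/4, sigma = 7/4, x_0 = 8/5, this gives:
  X_t = 8/5 * exp((-73/32) * t + (7/4) * B_t).
Since sigma*B_t ~ Normal(0, sigma^2 t), E[exp(sigma*B_t)] = exp(sigma^2 t / 2); so E[X_t] = x_0 * exp((mu - sigma^2/2) t) * exp(sigma^2 t / 2) = x_0 * exp(mu t) = 8*exp(-3*t/4)/5.
Var(X_t) = E[X_t^2] - (E[X_t])^2 = x_0^2 * exp(2 mu t) * (exp(sigma^2 t) - 1) = (64*exp(49*t/16) - 64)*exp(-3*t/2)/25.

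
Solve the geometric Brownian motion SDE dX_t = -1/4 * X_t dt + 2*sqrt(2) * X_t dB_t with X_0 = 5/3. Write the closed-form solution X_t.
X_t = 5/3 * exp((-17/4) * t + (2*sqrt(2)) * B_t)

For GBM dX = mu X dt + sigma X dB with X_0 = x_0, apply Itô to Y = log X: dY = (mu - sigma^2/2) dt + sigma dB, so Y_t = log(x_0) + (mu - sigma^2/2) t + sigma B_t and hence X_t = x_0 * exp((mu - sigma^2/2) t + sigma B_t).
With mu = -1/4, sigma = 2*sqrt(2), x_0 = 5/3, this gives:
  X_t = 5/3 * exp((-17/4) * t + (2*sqrt(2)) * B_t).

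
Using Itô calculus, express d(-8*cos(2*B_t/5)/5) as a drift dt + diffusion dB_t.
d(-8*cos(2*B_t/5)/5) = (16*cos(2*B_t/5)/125) dt + (16*sin(2*B_t/5)/25) dB_t

Itô's formula for f(B_t) gives d f(B_t) = f'(B_t) dB_t + (1/2) f''(B_t) dt. Compute derivatives of f(x) = -8*cos(2*x/5)/5:
  f'(x)  = 16*sin(2*x/5)/25
  f''(x) = 32*cos(2*x/5)/125
Substitute x = B_t and multiply the f'' term by 1/2:
  drift     = (1/2) * (32*cos(2*x/5)/125) evaluated at B_t = 16*cos(2*B_t/5)/125
  diffusion = (16*sin(2*x/5)/25) evaluated at B_t = 16*sin(2*B_t/5)/25
Therefore d(-8*cos(2*B_t/5)/5) = (16*cos(2*B_t/5)/125) dt + (16*sin(2*B_t/5)/25) dB_t.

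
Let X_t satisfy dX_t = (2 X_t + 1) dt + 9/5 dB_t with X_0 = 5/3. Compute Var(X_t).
Var(X_t) = 81*exp(4*t)/100 - 81/100

The variance V(t) = Var(X_t) satisfies V'(t) = 2 a V(t) + c^2 with V(0) = 0 (drift coefficient is linear in X, diffusion is constant). With a = 2, c = 9/5, the solution is
  V(t) = (c^2 / (2 a)) * (exp(2 a t) - 1)
       = ((9/5)^2 / (2*2)) * (exp(4 t) - 1)
       = 81*exp(4*t)/100 - 81/100.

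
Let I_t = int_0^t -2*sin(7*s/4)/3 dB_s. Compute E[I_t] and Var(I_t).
E[I_t] = 0; Var(I_t) = 2*t/9 - 4*sin(7*t/2)/63

The Itô integral of a deterministic integrand f(s) has mean 0 because each increment f(s) * (B_{s+ds} - B_s) has mean 0. By the Itô isometry:
  Var( int_0^t f(s) dB_s ) = E[ (int_0^t f(s) dB_s)^2 ] = int_0^t f(s)^2 ds.
Here f(s) = -2*sin(7*s/4)/3, so f(s)^2 = 4*sin(7*s/4)^2/9. Integrate:
  int_0^t (4*sin(7*s/4)^2/9) ds = 2*t/9 - 4*sin(7*t/2)/63.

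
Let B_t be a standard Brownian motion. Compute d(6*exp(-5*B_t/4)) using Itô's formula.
d(6*exp(-5*B_t/4)) = (75*exp(-5*B_t/4)/16) dt + (-15*exp(-5*B_t/4)/2) dB_t

Itô's formula for f(B_t) gives d f(B_t) = f'(B_t) dB_t + (1/2) f''(B_t) dt. Compute derivatives of f(x) = 6*exp(-5*x/4):
  f'(x)  = -15*exp(-5*x/4)/2
  f''(x) = 75*exp(-5*x/4)/8
Substitute x = B_t and multiply the f'' term by 1/2:
  drift     = (1/2) * (75*exp(-5*x/4)/8) evaluated at B_t = 75*exp(-5*B_t/4)/16
  diffusion = (-15*exp(-5*x/4)/2) evaluated at B_t = -15*exp(-5*B_t/4)/2
Therefore d(6*exp(-5*B_t/4)) = (75*exp(-5*B_t/4)/16) dt + (-15*exp(-5*B_t/4)/2) dB_t.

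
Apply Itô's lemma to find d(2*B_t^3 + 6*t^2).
d(2*B_t^3 + 6*t^2) = (6*B_t + 12*t) dt + (6*B_t^2) dB_t

Itô's formula for f(t, x): d f(t, B_t) = (f_t + (1/2) f_xx) dt + f_x dB_t. Compute partials of f(t, x) = 6*t^2 + 2*x^3:
  f_t(t,x)  = 12*t
  f_x(t,x)  = 6*x^2
  f_xx(t,x) = 12*x
Assemble drift = f_t + (1/2) f_xx = 12*t + 6*x and diffusion = f_x = 6*x^2. Substituting x = B_t:
  d(2*B_t^3 + 6*t^2) = (6*B_t + 12*t) dt + (6*B_t^2) dB_t.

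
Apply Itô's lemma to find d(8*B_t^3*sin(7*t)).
d(8*B_t^3*sin(7*t)) = (56*B_t^3*cos(7*t) + 24*B_t*sin(7*t)) dt + (24*B_t^2*sin(7*t)) dB_t

Itô's formula for f(t, x): d f(t, B_t) = (f_t + (1/2) f_xx) dt + f_x dB_t. Compute partials of f(t, x) = 8*x^3*sin(7*t):
  f_t(t,x)  = 56*x^3*cos(7*t)
  f_x(t,x)  = 24*x^2*sin(7*t)
  f_xx(t,x) = 48*x*sin(7*t)
Assemble drift = f_t + (1/2) f_xx = 56*x^3*cos(7*t) + 24*x*sin(7*t) and diffusion = f_x = 24*x^2*sin(7*t). Substituting x = B_t:
  d(8*B_t^3*sin(7*t)) = (56*B_t^3*cos(7*t) + 24*B_t*sin(7*t)) dt + (24*B_t^2*sin(7*t)) dB_t.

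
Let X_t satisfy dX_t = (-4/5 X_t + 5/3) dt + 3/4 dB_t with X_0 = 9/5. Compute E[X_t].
E[X_t] = 25/12 - 17*exp(-4*t/5)/60

Taking expectations and using E[dB_t] = 0, the mean m(t) = E[X_t] satisfies the ODE m'(t) = a m(t) + b with m(0) = x_0. With a = -4/5, b = 5/3, x_0 = 9/5, the solution is
  m(t) = x_0 * exp(a t) + (b/a) * (exp(a t) - 1)
       = (9/5) * exp((-4/5) t) + ((5/3)/(-4/5)) * (exp((-4/5) t) - 1)
       = 25/12 - 17*exp(-4*t/5)/60.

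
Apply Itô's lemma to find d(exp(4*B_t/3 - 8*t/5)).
d(exp(4*B_t/3 - 8*t/5)) = (-32*exp(4*B_t/3 - 8*t/5)/45) dt + (4*exp(4*B_t/3 - 8*t/5)/3) dB_t

Itô's formula for f(t, x): d f(t, B_t) = (f_t + (1/2) f_xx) dt + f_x dB_t. Compute partials of f(t, x) = exp(-8*t/5 + 4*x/3):
  f_t(t,x)  = -8*exp(-8*t/5 + 4*x/3)/5
  f_x(t,x)  = 4*exp(-8*t/5 + 4*x/3)/3
  f_xx(t,x) = 16*exp(-8*t/5 + 4*x/3)/9
Assemble drift = f_t + (1/2) f_xx = -32*exp(-8*t/5 + 4*x/3)/45 and diffusion = f_x = 4*exp(-8*t/5 + 4*x/3)/3. Substituting x = B_t:
  d(exp(4*B_t/3 - 8*t/5)) = (-32*exp(4*B_t/3 - 8*t/5)/45) dt + (4*exp(4*B_t/3 - 8*t/5)/3) dB_t.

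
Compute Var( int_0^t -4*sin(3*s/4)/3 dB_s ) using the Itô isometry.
Var = 8*t/9 - 16*sin(3*t/2)/27

The Itô integral of a deterministic integrand f(s) has mean 0 because each increment f(s) * (B_{s+ds} - B_s) has mean 0. By the Itô isometry:
  Var( int_0^t f(s) dB_s ) = E[ (int_0^t f(s) dB_s)^2 ] = int_0^t f(s)^2 ds.
Here f(s) = -4*sin(3*s/4)/3, so f(s)^2 = 16*sin(3*s/4)^2/9. Integrate:
  int_0^t (16*sin(3*s/4)^2/9) ds = 8*t/9 - 16*sin(3*t/2)/27.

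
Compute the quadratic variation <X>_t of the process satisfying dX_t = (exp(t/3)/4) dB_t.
<X>_t = 3*exp(2*t/3)/32 - 3/32

For an Itô process dX_t = a(t) dt + b(t) dB_t, the quadratic variation is <X>_t = int_0^t b(s)^2 ds (the drift term does not contribute). Here b(s) = exp(s/3)/4, so
  b(s)^2 = exp(2*s/3)/16.
Integrating from 0 to t:
  <X>_t = int_0^t (exp(2*s/3)/16) ds = 3*exp(2*t/3)/32 - 3/32.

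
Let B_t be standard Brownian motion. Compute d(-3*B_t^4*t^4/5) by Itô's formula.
d(-3*B_t^4*t^4/5) = (6*B_t^2*t^3*(-2*B_t^2 - 3*t)/5) dt + (-12*B_t^3*t^4/5) dB_t

Itô's formula for f(t, x): d f(t, B_t) = (f_t + (1/2) f_xx) dt + f_x dB_t. Compute partials of f(t, x) = -3*t^4*x^4/5:
  f_t(t,x)  = -12*t^3*x^4/5
  f_x(t,x)  = -12*t^4*x^3/5
  f_xx(t,x) = -36*t^4*x^2/5
Assemble drift = f_t + (1/2) f_xx = 6*t^3*x^2*(-3*t - 2*x^2)/5 and diffusion = f_x = -12*t^4*x^3/5. Substituting x = B_t:
  d(-3*B_t^4*t^4/5) = (6*B_t^2*t^3*(-2*B_t^2 - 3*t)/5) dt + (-12*B_t^3*t^4/5) dB_t.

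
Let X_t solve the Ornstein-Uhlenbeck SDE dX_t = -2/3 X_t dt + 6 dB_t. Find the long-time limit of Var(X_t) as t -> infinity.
lim Var(X_t) = 27

The OU SDE dX = -theta X dt + sigma dB admits the integrating factor exp(theta t): d(exp(theta t) X_t) = sigma exp(theta t) dB_t. Integrating from 0 to t gives X_t = x_0 * exp(-theta t) + sigma * int_0^t exp(-theta (t-s)) dB_s for any initial x_0. The Itô integral has variance (by the Itô isometry) sigma^2 * int_0^t exp(-2 theta (t - s)) ds = sigma^2 * (1 - exp(-2 theta t)) / (2 theta), independent of x_0.
With theta = 2/3, sigma = 6:
  Var(X_t) = (6)^2 * (1 - exp(-2*2/3 t)) / (2 * 2/3) = 27 - 27*exp(-4*t/3).
As t -> infinity, exp(-2*2/3 t) -> 0, so the stationary variance is sigma^2 / (2 theta) = 27.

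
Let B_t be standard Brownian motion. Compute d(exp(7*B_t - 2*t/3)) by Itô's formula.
d(exp(7*B_t - 2*t/3)) = (143*exp(7*B_t - 2*t/3)/6) dt + (7*exp(7*B_t - 2*t/3)) dB_t

Itô's formula for f(t, x): d f(t, B_t) = (f_t + (1/2) f_xx) dt + f_x dB_t. Compute partials of f(t, x) = exp(-2*t/3 + 7*x):
  f_t(t,x)  = -2*exp(-2*t/3 + 7*x)/3
  f_x(t,x)  = 7*exp(-2*t/3 + 7*x)
  f_xx(t,x) = 49*exp(-2*t/3 + 7*x)
Assemble drift = f_t + (1/2) f_xx = 143*exp(-2*t/3 + 7*x)/6 and diffusion = f_x = 7*exp(-2*t/3 + 7*x). Substituting x = B_t:
  d(exp(7*B_t - 2*t/3)) = (143*exp(7*B_t - 2*t/3)/6) dt + (7*exp(7*B_t - 2*t/3)) dB_t.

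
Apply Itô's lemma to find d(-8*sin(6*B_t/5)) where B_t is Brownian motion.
d(-8*sin(6*B_t/5)) = (144*sin(6*B_t/5)/25) dt + (-48*cos(6*B_t/5)/5) dB_t

Itô's formula for f(B_t) gives d f(B_t) = f'(B_t) dB_t + (1/2) f''(B_t) dt. Compute derivatives of f(x) = -8*sin(6*x/5):
  f'(x)  = -48*cos(6*x/5)/5
  f''(x) = 288*sin(6*x/5)/25
Substitute x = B_t and multiply the f'' term by 1/2:
  drift     = (1/2) * (288*sin(6*x/5)/25) evaluated at B_t = 144*sin(6*B_t/5)/25
  diffusion = (-48*cos(6*x/5)/5) evaluated at B_t = -48*cos(6*B_t/5)/5
Therefore d(-8*sin(6*B_t/5)) = (144*sin(6*B_t/5)/25) dt + (-48*cos(6*B_t/5)/5) dB_t.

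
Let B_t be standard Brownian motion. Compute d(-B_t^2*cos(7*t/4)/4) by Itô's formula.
d(-B_t^2*cos(7*t/4)/4) = (7*B_t^2*sin(7*t/4)/16 - cos(7*t/4)/4) dt + (-B_t*cos(7*t/4)/2) dB_t

Itô's formula for f(t, x): d f(t, B_t) = (f_t + (1/2) f_xx) dt + f_x dB_t. Compute partials of f(t, x) = -x^2*cos(7*t/4)/4:
  f_t(t,x)  = 7*x^2*sin(7*t/4)/16
  f_x(t,x)  = -x*cos(7*t/4)/2
  f_xx(t,x) = -cos(7*t/4)/2
Assemble drift = f_t + (1/2) f_xx = 7*x^2*sin(7*t/4)/16 - cos(7*t/4)/4 and diffusion = f_x = -x*cos(7*t/4)/2. Substituting x = B_t:
  d(-B_t^2*cos(7*t/4)/4) = (7*B_t^2*sin(7*t/4)/16 - cos(7*t/4)/4) dt + (-B_t*cos(7*t/4)/2) dB_t.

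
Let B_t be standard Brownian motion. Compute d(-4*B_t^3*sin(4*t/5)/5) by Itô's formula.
d(-4*B_t^3*sin(4*t/5)/5) = (4*B_t*(-4*B_t^2*cos(4*t/5) - 15*sin(4*t/5))/25) dt + (-12*B_t^2*sin(4*t/5)/5) dB_t

Itô's formula for f(t, x): d f(t, B_t) = (f_t + (1/2) f_xx) dt + f_x dB_t. Compute partials of f(t, x) = -4*x^3*sin(4*t/5)/5:
  f_t(t,x)  = -16*x^3*cos(4*t/5)/25
  f_x(t,x)  = -12*x^2*sin(4*t/5)/5
  f_xx(t,x) = -24*x*sin(4*t/5)/5
Assemble drift = f_t + (1/2) f_xx = 4*x*(-4*x^2*cos(4*t/5) - 15*sin(4*t/5))/25 and diffusion = f_x = -12*x^2*sin(4*t/5)/5. Substituting x = B_t:
  d(-4*B_t^3*sin(4*t/5)/5) = (4*B_t*(-4*B_t^2*cos(4*t/5) - 15*sin(4*t/5))/25) dt + (-12*B_t^2*sin(4*t/5)/5) dB_t.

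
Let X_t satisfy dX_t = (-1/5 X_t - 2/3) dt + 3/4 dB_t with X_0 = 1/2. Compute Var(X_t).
Var(X_t) = 45/32 - 45*exp(-2*t/5)/32

The variance V(t) = Var(X_t) satisfies V'(t) = 2 a V(t) + c^2 with V(0) = 0 (drift coefficient is linear in X, diffusion is constant). With a = -1/5, c = 3/4, the solution is
  V(t) = (c^2 / (2 a)) * (exp(2 a t) - 1)
       = ((3/4)^2 / (2*(-1/5))) * (exp((-2/5) t) - 1)
       = 45/32 - 45*exp(-2*t/5)/32.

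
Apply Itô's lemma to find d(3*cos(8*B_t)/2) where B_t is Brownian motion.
d(3*cos(8*B_t)/2) = (-48*cos(8*B_t)) dt + (-12*sin(8*B_t)) dB_t

Itô's formula for f(B_t) gives d f(B_t) = f'(B_t) dB_t + (1/2) f''(B_t) dt. Compute derivatives of f(x) = 3*cos(8*x)/2:
  f'(x)  = -12*sin(8*x)
  f''(x) = -96*cos(8*x)
Substitute x = B_t and multiply the f'' term by 1/2:
  drift     = (1/2) * (-96*cos(8*x)) evaluated at B_t = -48*cos(8*B_t)
  diffusion = (-12*sin(8*x)) evaluated at B_t = -12*sin(8*B_t)
Therefore d(3*cos(8*B_t)/2) = (-48*cos(8*B_t)) dt + (-12*sin(8*B_t)) dB_t.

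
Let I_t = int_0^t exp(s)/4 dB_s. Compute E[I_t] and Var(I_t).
E[I_t] = 0; Var(I_t) = exp(2*t)/32 - 1/32

The Itô integral of a deterministic integrand f(s) has mean 0 because each increment f(s) * (B_{s+ds} - B_s) has mean 0. By the Itô isometry:
  Var( int_0^t f(s) dB_s ) = E[ (int_0^t f(s) dB_s)^2 ] = int_0^t f(s)^2 ds.
Here f(s) = exp(s)/4, so f(s)^2 = exp(2*s)/16. Integrate:
  int_0^t (exp(2*s)/16) ds = exp(2*t)/32 - 1/32.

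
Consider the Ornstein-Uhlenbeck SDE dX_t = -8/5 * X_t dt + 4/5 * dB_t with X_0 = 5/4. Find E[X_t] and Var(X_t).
E[X_t] = 5*exp(-8*t/5)/4; Var(X_t) = 1/5 - exp(-16*t/5)/5

The OU SDE dX = -theta X dt + sigma dB admits the integrating factor exp(theta t): d(exp(theta t) X_t) = sigma exp(theta t) dB_t. Integrating from 0 to t:
  X_t = x_0 * exp(-theta t) + sigma * int_0^t exp(-theta (t-s)) dB_s.
The Itô integral has mean 0 and (by the Itô isometry) variance sigma^2 * int_0^t exp(-2 theta (t - s)) ds = sigma^2 * (1 - exp(-2 theta t)) / (2 theta).
With theta = 8/5, sigma = 4/5, x_0 = 5/4:
  E[X_t] = 5/4 * exp(-8/5 t) = 5*exp(-8*t/5)/4
  Var(X_t) = (4/5)^2 * (1 - exp(-2*8/5 t)) / (2 * 8/5) = 1/5 - exp(-16*t/5)/5.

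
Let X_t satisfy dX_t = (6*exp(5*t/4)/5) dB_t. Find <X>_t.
<X>_t = 72*exp(5*t/2)/125 - 72/125

For an Itô process dX_t = a(t) dt + b(t) dB_t, the quadratic variation is <X>_t = int_0^t b(s)^2 ds (the drift term does not contribute). Here b(s) = 6*exp(5*s/4)/5, so
  b(s)^2 = 36*exp(5*s/2)/25.
Integrating from 0 to t:
  <X>_t = int_0^t (36*exp(5*s/2)/25) ds = 72*exp(5*t/2)/125 - 72/125.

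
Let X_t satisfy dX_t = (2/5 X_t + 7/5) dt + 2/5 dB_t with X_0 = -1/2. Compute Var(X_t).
Var(X_t) = exp(4*t/5)/5 - 1/5

The variance V(t) = Var(X_t) satisfies V'(t) = 2 a V(t) + c^2 with V(0) = 0 (drift coefficient is linear in X, diffusion is constant). With a = 2/5, c = 2/5, the solution is
  V(t) = (c^2 / (2 a)) * (exp(2 a t) - 1)
       = ((2/5)^2 / (2*(2/5))) * (exp((4/5) t) - 1)
       = exp(4*t/5)/5 - 1/5.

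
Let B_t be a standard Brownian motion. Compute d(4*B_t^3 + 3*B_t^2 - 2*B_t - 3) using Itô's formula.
d(4*B_t^3 + 3*B_t^2 - 2*B_t - 3) = (12*B_t + 3) dt + (12*B_t^2 + 6*B_t - 2) dB_t

Itô's formula for f(B_t) gives d f(B_t) = f'(B_t) dB_t + (1/2) f''(B_t) dt. Compute derivatives of f(x) = 4*x^3 + 3*x^2 - 2*x - 3:
  f'(x)  = 12*x^2 + 6*x - 2
  f''(x) = 24*x + 6
Substitute x = B_t and multiply the f'' term by 1/2:
  drift     = (1/2) * (24*x + 6) evaluated at B_t = 12*B_t + 3
  diffusion = (12*x^2 + 6*x - 2) evaluated at B_t = 12*B_t^2 + 6*B_t - 2
Therefore d(4*B_t^3 + 3*B_t^2 - 2*B_t - 3) = (12*B_t + 3) dt + (12*B_t^2 + 6*B_t - 2) dB_t.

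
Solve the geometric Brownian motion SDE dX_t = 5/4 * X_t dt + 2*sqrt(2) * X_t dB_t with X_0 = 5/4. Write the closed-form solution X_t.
X_t = 5/4 * exp((-11/4) * t + (2*sqrt(2)) * B_t)

For GBM dX = mu X dt + sigma X dB with X_0 = x_0, apply Itô to Y = log X: dY = (mu - sigma^2/2) dt + sigma dB, so Y_t = log(x_0) + (mu - sigma^2/2) t + sigma B_t and hence X_t = x_0 * exp((mu - sigma^2/2) t + sigma B_t).
With mu = 5/4, sigma = 2*sqrt(2), x_0 = 5/4, this gives:
  X_t = 5/4 * exp((-11/4) * t + (2*sqrt(2)) * B_t).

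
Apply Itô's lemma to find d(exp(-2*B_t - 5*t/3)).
d(exp(-2*B_t - 5*t/3)) = (exp(-2*B_t - 5*t/3)/3) dt + (-2*exp(-2*B_t - 5*t/3)) dB_t

Itô's formula for f(t, x): d f(t, B_t) = (f_t + (1/2) f_xx) dt + f_x dB_t. Compute partials of f(t, x) = exp(-5*t/3 - 2*x):
  f_t(t,x)  = -5*exp(-5*t/3 - 2*x)/3
  f_x(t,x)  = -2*exp(-5*t/3 - 2*x)
  f_xx(t,x) = 4*exp(-5*t/3 - 2*x)
Assemble drift = f_t + (1/2) f_xx = exp(-5*t/3 - 2*x)/3 and diffusion = f_x = -2*exp(-5*t/3 - 2*x). Substituting x = B_t:
  d(exp(-2*B_t - 5*t/3)) = (exp(-2*B_t - 5*t/3)/3) dt + (-2*exp(-2*B_t - 5*t/3)) dB_t.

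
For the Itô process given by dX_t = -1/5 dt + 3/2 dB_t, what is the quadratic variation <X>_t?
<X>_t = 9*t/4

For an Itô process dX_t = a(t) dt + b(t) dB_t, the quadratic variation is <X>_t = int_0^t b(s)^2 ds (the drift term does not contribute). Here b(s) = 3/2, so
  b(s)^2 = 9/4.
Integrating from 0 to t:
  <X>_t = int_0^t (9/4) ds = 9*t/4.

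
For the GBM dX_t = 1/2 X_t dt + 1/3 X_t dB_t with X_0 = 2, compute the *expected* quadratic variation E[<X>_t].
E[<X>_t] = 2*exp(10*t/9)/5 - 2/5

<X>_t = int_0^t ((1/3) * X_s)^2 ds. Taking expectation inside the integral: E[<X>_t] = (1/3)^2 * int_0^t E[X_s^2] ds. For GBM, E[X_s^2] = x_0^2 * exp((2 mu + sigma^2) s). Integrating:
  E[<X>_t] = (1/3)^2 * 2^2 * (exp((2*(1/2) + (1/3)^2) t) - 1) / (2*(1/2) + (1/3)^2)
           = (1/3)^2 * 2^2 * (exp((10/9) t) - 1) / (10/9) = 2*exp(10*t/9)/5 - 2/5.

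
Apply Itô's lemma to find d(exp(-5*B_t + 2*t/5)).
d(exp(-5*B_t + 2*t/5)) = (129*exp(-5*B_t + 2*t/5)/10) dt + (-5*exp(-5*B_t + 2*t/5)) dB_t

Itô's formula for f(t, x): d f(t, B_t) = (f_t + (1/2) f_xx) dt + f_x dB_t. Compute partials of f(t, x) = exp(2*t/5 - 5*x):
  f_t(t,x)  = 2*exp(2*t/5 - 5*x)/5
  f_x(t,x)  = -5*exp(2*t/5 - 5*x)
  f_xx(t,x) = 25*exp(2*t/5 - 5*x)
Assemble drift = f_t + (1/2) f_xx = 129*exp(2*t/5 - 5*x)/10 and diffusion = f_x = -5*exp(2*t/5 - 5*x). Substituting x = B_t:
  d(exp(-5*B_t + 2*t/5)) = (129*exp(-5*B_t + 2*t/5)/10) dt + (-5*exp(-5*B_t + 2*t/5)) dB_t.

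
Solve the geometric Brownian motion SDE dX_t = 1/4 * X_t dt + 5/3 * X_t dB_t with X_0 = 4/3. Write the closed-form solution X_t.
X_t = 4/3 * exp((-41/36) * t + (5/3) * B_t)

For GBM dX = mu X dt + sigma X dB with X_0 = x_0, apply Itô to Y = log X: dY = (mu - sigma^2/2) dt + sigma dB, so Y_t = log(x_0) + (mu - sigma^2/2) t + sigma B_t and hence X_t = x_0 * exp((mu - sigma^2/2) t + sigma B_t).
With mu = 1/4, sigma = 5/3, x_0 = 4/3, this gives:
  X_t = 4/3 * exp((-41/36) * t + (5/3) * B_t).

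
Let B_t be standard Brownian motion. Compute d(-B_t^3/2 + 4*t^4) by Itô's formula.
d(-B_t^3/2 + 4*t^4) = (-3*B_t/2 + 16*t^3) dt + (-3*B_t^2/2) dB_t

Itô's formula for f(t, x): d f(t, B_t) = (f_t + (1/2) f_xx) dt + f_x dB_t. Compute partials of f(t, x) = 4*t^4 - x^3/2:
  f_t(t,x)  = 16*t^3
  f_x(t,x)  = -3*x^2/2
  f_xx(t,x) = -3*x
Assemble drift = f_t + (1/2) f_xx = 16*t^3 - 3*x/2 and diffusion = f_x = -3*x^2/2. Substituting x = B_t:
  d(-B_t^3/2 + 4*t^4) = (-3*B_t/2 + 16*t^3) dt + (-3*B_t^2/2) dB_t.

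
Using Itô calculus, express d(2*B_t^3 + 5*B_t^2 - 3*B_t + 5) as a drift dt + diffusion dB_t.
d(2*B_t^3 + 5*B_t^2 - 3*B_t + 5) = (6*B_t + 5) dt + (6*B_t^2 + 10*B_t - 3) dB_t

Itô's formula for f(B_t) gives d f(B_t) = f'(B_t) dB_t + (1/2) f''(B_t) dt. Compute derivatives of f(x) = 2*x^3 + 5*x^2 - 3*x + 5:
  f'(x)  = 6*x^2 + 10*x - 3
  f''(x) = 12*x + 10
Substitute x = B_t and multiply the f'' term by 1/2:
  drift     = (1/2) * (12*x + 10) evaluated at B_t = 6*B_t + 5
  diffusion = (6*x^2 + 10*x - 3) evaluated at B_t = 6*B_t^2 + 10*B_t - 3
Therefore d(2*B_t^3 + 5*B_t^2 - 3*B_t + 5) = (6*B_t + 5) dt + (6*B_t^2 + 10*B_t - 3) dB_t.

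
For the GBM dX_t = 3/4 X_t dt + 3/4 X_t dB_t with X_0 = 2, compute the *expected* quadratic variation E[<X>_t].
E[<X>_t] = 12*exp(33*t/16)/11 - 12/11

<X>_t = int_0^t ((3/4) * X_s)^2 ds. Taking expectation inside the integral: E[<X>_t] = (3/4)^2 * int_0^t E[X_s^2] ds. For GBM, E[X_s^2] = x_0^2 * exp((2 mu + sigma^2) s). Integrating:
  E[<X>_t] = (3/4)^2 * 2^2 * (exp((2*(3/4) + (3/4)^2) t) - 1) / (2*(3/4) + (3/4)^2)
           = (3/4)^2 * 2^2 * (exp((33/16) t) - 1) / (33/16) = 12*exp(33*t/16)/11 - 12/11.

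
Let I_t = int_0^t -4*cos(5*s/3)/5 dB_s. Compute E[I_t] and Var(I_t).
E[I_t] = 0; Var(I_t) = 8*t/25 + 12*sin(10*t/3)/125

The Itô integral of a deterministic integrand f(s) has mean 0 because each increment f(s) * (B_{s+ds} - B_s) has mean 0. By the Itô isometry:
  Var( int_0^t f(s) dB_s ) = E[ (int_0^t f(s) dB_s)^2 ] = int_0^t f(s)^2 ds.
Here f(s) = -4*cos(5*s/3)/5, so f(s)^2 = 16*cos(5*s/3)^2/25. Integrate:
  int_0^t (16*cos(5*s/3)^2/25) ds = 8*t/25 + 12*sin(10*t/3)/125.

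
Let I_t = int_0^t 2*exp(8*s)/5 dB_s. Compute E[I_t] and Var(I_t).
E[I_t] = 0; Var(I_t) = exp(16*t)/100 - 1/100

The Itô integral of a deterministic integrand f(s) has mean 0 because each increment f(s) * (B_{s+ds} - B_s) has mean 0. By the Itô isometry:
  Var( int_0^t f(s) dB_s ) = E[ (int_0^t f(s) dB_s)^2 ] = int_0^t f(s)^2 ds.
Here f(s) = 2*exp(8*s)/5, so f(s)^2 = 4*exp(16*s)/25. Integrate:
  int_0^t (4*exp(16*s)/25) ds = exp(16*t)/100 - 1/100.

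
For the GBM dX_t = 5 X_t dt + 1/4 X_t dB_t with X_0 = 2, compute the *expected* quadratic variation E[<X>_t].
E[<X>_t] = 4*exp(161*t/16)/161 - 4/161

<X>_t = int_0^t ((1/4) * X_s)^2 ds. Taking expectation inside the integral: E[<X>_t] = (1/4)^2 * int_0^t E[X_s^2] ds. For GBM, E[X_s^2] = x_0^2 * exp((2 mu + sigma^2) s). Integrating:
  E[<X>_t] = (1/4)^2 * 2^2 * (exp((2*5 + (1/4)^2) t) - 1) / (2*5 + (1/4)^2)
           = (1/4)^2 * 2^2 * (exp((161/16) t) - 1) / (161/16) = 4*exp(161*t/16)/161 - 4/161.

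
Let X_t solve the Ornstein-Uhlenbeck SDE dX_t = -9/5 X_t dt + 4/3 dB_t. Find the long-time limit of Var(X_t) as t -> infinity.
lim Var(X_t) = 40/81

The OU SDE dX = -theta X dt + sigma dB admits the integrating factor exp(theta t): d(exp(theta t) X_t) = sigma exp(theta t) dB_t. Integrating from 0 to t gives X_t = x_0 * exp(-theta t) + sigma * int_0^t exp(-theta (t-s)) dB_s for any initial x_0. The Itô integral has variance (by the Itô isometry) sigma^2 * int_0^t exp(-2 theta (t - s)) ds = sigma^2 * (1 - exp(-2 theta t)) / (2 theta), independent of x_0.
With theta = 9/5, sigma = 4/3:
  Var(X_t) = (4/3)^2 * (1 - exp(-2*9/5 t)) / (2 * 9/5) = 40/81 - 40*exp(-18*t/5)/81.
As t -> infinity, exp(-2*9/5 t) -> 0, so the stationary variance is sigma^2 / (2 theta) = 40/81.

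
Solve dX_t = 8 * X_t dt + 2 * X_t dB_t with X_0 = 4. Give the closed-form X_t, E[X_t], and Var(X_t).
X_t = 4 * exp((6) t + (2) B_t); E[X_t] = 4*exp(8*t); Var(X_t) = 16*(exp(4*t) - 1)*exp(16*t)

For GBM dX = mu X dt + sigma X dB with X_0 = x_0, apply Itô to Y = log X: dY = (mu - sigma^2/2) dt + sigma dB, so Y_t = log(x_0) + (mu - sigma^2/2) t + sigma B_t and hence X_t = x_0 * exp((mu - sigma^2/2) t + sigma B_t).
With mu = 8, sigma = 2, x_0 = 4, this gives:
  X_t = 4 * exp((6) * t + (2) * B_t).
Since sigma*B_t ~ Normal(0, sigma^2 t), E[exp(sigma*B_t)] = exp(sigma^2 t / 2); so E[X_t] = x_0 * exp((mu - sigma^2/2) t) * exp(sigma^2 t / 2) = x_0 * exp(mu t) = 4*exp(8*t).
Var(X_t) = E[X_t^2] - (E[X_t])^2 = x_0^2 * exp(2 mu t) * (exp(sigma^2 t) - 1) = 16*(exp(4*t) - 1)*exp(16*t).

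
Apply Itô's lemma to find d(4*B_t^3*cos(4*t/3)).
d(4*B_t^3*cos(4*t/3)) = (-16*B_t^3*sin(4*t/3)/3 + 12*B_t*cos(4*t/3)) dt + (12*B_t^2*cos(4*t/3)) dB_t

Itô's formula for f(t, x): d f(t, B_t) = (f_t + (1/2) f_xx) dt + f_x dB_t. Compute partials of f(t, x) = 4*x^3*cos(4*t/3):
  f_t(t,x)  = -16*x^3*sin(4*t/3)/3
  f_x(t,x)  = 12*x^2*cos(4*t/3)
  f_xx(t,x) = 24*x*cos(4*t/3)
Assemble drift = f_t + (1/2) f_xx = -16*x^3*sin(4*t/3)/3 + 12*x*cos(4*t/3) and diffusion = f_x = 12*x^2*cos(4*t/3). Substituting x = B_t:
  d(4*B_t^3*cos(4*t/3)) = (-16*B_t^3*sin(4*t/3)/3 + 12*B_t*cos(4*t/3)) dt + (12*B_t^2*cos(4*t/3)) dB_t.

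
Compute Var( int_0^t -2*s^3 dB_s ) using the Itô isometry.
Var = 4*t^7/7

The Itô integral of a deterministic integrand f(s) has mean 0 because each increment f(s) * (B_{s+ds} - B_s) has mean 0. By the Itô isometry:
  Var( int_0^t f(s) dB_s ) = E[ (int_0^t f(s) dB_s)^2 ] = int_0^t f(s)^2 ds.
Here f(s) = -2*s^3, so f(s)^2 = 4*s^6. Integrate:
  int_0^t (4*s^6) ds = 4*t^7/7.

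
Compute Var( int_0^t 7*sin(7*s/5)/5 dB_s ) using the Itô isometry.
Var = 49*t/50 - 7*sin(14*t/5)/20

The Itô integral of a deterministic integrand f(s) has mean 0 because each increment f(s) * (B_{s+ds} - B_s) has mean 0. By the Itô isometry:
  Var( int_0^t f(s) dB_s ) = E[ (int_0^t f(s) dB_s)^2 ] = int_0^t f(s)^2 ds.
Here f(s) = 7*sin(7*s/5)/5, so f(s)^2 = 49*sin(7*s/5)^2/25. Integrate:
  int_0^t (49*sin(7*s/5)^2/25) ds = 49*t/50 - 7*sin(14*t/5)/20.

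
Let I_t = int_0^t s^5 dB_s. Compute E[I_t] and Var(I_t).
E[I_t] = 0; Var(I_t) = t^11/11

The Itô integral of a deterministic integrand f(s) has mean 0 because each increment f(s) * (B_{s+ds} - B_s) has mean 0. By the Itô isometry:
  Var( int_0^t f(s) dB_s ) = E[ (int_0^t f(s) dB_s)^2 ] = int_0^t f(s)^2 ds.
Here f(s) = s^5, so f(s)^2 = s^10. Integrate:
  int_0^t (s^10) ds = t^11/11.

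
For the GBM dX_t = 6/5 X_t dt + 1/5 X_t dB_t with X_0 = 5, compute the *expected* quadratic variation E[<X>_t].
E[<X>_t] = 25*exp(61*t/25)/61 - 25/61

<X>_t = int_0^t ((1/5) * X_s)^2 ds. Taking expectation inside the integral: E[<X>_t] = (1/5)^2 * int_0^t E[X_s^2] ds. For GBM, E[X_s^2] = x_0^2 * exp((2 mu + sigma^2) s). Integrating:
  E[<X>_t] = (1/5)^2 * 5^2 * (exp((2*(6/5) + (1/5)^2) t) - 1) / (2*(6/5) + (1/5)^2)
           = (1/5)^2 * 5^2 * (exp((61/25) t) - 1) / (61/25) = 25*exp(61*t/25)/61 - 25/61.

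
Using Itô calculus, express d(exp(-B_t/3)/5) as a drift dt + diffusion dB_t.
d(exp(-B_t/3)/5) = (exp(-B_t/3)/90) dt + (-exp(-B_t/3)/15) dB_t

Itô's formula for f(B_t) gives d f(B_t) = f'(B_t) dB_t + (1/2) f''(B_t) dt. Compute derivatives of f(x) = exp(-x/3)/5:
  f'(x)  = -exp(-x/3)/15
  f''(x) = exp(-x/3)/45
Substitute x = B_t and multiply the f'' term by 1/2:
  drift     = (1/2) * (exp(-x/3)/45) evaluated at B_t = exp(-B_t/3)/90
  diffusion = (-exp(-x/3)/15) evaluated at B_t = -exp(-B_t/3)/15
Therefore d(exp(-B_t/3)/5) = (exp(-B_t/3)/90) dt + (-exp(-B_t/3)/15) dB_t.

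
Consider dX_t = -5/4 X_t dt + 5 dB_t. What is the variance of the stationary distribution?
lim Var(X_t) = 10

The OU SDE dX = -theta X dt + sigma dB admits the integrating factor exp(theta t): d(exp(theta t) X_t) = sigma exp(theta t) dB_t. Integrating from 0 to t gives X_t = x_0 * exp(-theta t) + sigma * int_0^t exp(-theta (t-s)) dB_s for any initial x_0. The Itô integral has variance (by the Itô isometry) sigma^2 * int_0^t exp(-2 theta (t - s)) ds = sigma^2 * (1 - exp(-2 theta t)) / (2 theta), independent of x_0.
With theta = 5/4, sigma = 5:
  Var(X_t) = (5)^2 * (1 - exp(-2*5/4 t)) / (2 * 5/4) = 10 - 10*exp(-5*t/2).
As t -> infinity, exp(-2*5/4 t) -> 0, so the stationary variance is sigma^2 / (2 theta) = 10.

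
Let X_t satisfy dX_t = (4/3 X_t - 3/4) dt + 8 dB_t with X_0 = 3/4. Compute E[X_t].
E[X_t] = 3*exp(4*t/3)/16 + 9/16

Taking expectations and using E[dB_t] = 0, the mean m(t) = E[X_t] satisfies the ODE m'(t) = a m(t) + b with m(0) = x_0. With a = 4/3, b = -3/4, x_0 = 3/4, the solution is
  m(t) = x_0 * exp(a t) + (b/a) * (exp(a t) - 1)
       = (3/4) * exp((4/3) t) + ((-3/4)/(4/3)) * (exp((4/3) t) - 1)
       = 3*exp(4*t/3)/16 + 9/16.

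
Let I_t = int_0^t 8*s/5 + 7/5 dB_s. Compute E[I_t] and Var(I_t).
E[I_t] = 0; Var(I_t) = t*(64*t^2 + 168*t + 147)/75

The Itô integral of a deterministic integrand f(s) has mean 0 because each increment f(s) * (B_{s+ds} - B_s) has mean 0. By the Itô isometry:
  Var( int_0^t f(s) dB_s ) = E[ (int_0^t f(s) dB_s)^2 ] = int_0^t f(s)^2 ds.
Here f(s) = 8*s/5 + 7/5, so f(s)^2 = (8*s + 7)^2/25. Integrate:
  int_0^t ((8*s + 7)^2/25) ds = t*(64*t^2 + 168*t + 147)/75.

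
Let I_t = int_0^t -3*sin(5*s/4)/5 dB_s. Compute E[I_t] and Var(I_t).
E[I_t] = 0; Var(I_t) = 9*t/50 - 9*sin(5*t/2)/125

The Itô integral of a deterministic integrand f(s) has mean 0 because each increment f(s) * (B_{s+ds} - B_s) has mean 0. By the Itô isometry:
  Var( int_0^t f(s) dB_s ) = E[ (int_0^t f(s) dB_s)^2 ] = int_0^t f(s)^2 ds.
Here f(s) = -3*sin(5*s/4)/5, so f(s)^2 = 9*sin(5*s/4)^2/25. Integrate:
  int_0^t (9*sin(5*s/4)^2/25) ds = 9*t/50 - 9*sin(5*t/2)/125.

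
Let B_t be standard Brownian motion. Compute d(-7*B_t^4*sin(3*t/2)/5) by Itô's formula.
d(-7*B_t^4*sin(3*t/2)/5) = (-21*B_t^2*(B_t^2*cos(3*t/2) + 4*sin(3*t/2))/10) dt + (-28*B_t^3*sin(3*t/2)/5) dB_t

Itô's formula for f(t, x): d f(t, B_t) = (f_t + (1/2) f_xx) dt + f_x dB_t. Compute partials of f(t, x) = -7*x^4*sin(3*t/2)/5:
  f_t(t,x)  = -21*x^4*cos(3*t/2)/10
  f_x(t,x)  = -28*x^3*sin(3*t/2)/5
  f_xx(t,x) = -84*x^2*sin(3*t/2)/5
Assemble drift = f_t + (1/2) f_xx = -21*x^2*(x^2*cos(3*t/2) + 4*sin(3*t/2))/10 and diffusion = f_x = -28*x^3*sin(3*t/2)/5. Substituting x = B_t:
  d(-7*B_t^4*sin(3*t/2)/5) = (-21*B_t^2*(B_t^2*cos(3*t/2) + 4*sin(3*t/2))/10) dt + (-28*B_t^3*sin(3*t/2)/5) dB_t.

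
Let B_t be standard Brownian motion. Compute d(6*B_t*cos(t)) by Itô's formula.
d(6*B_t*cos(t)) = (-6*B_t*sin(t)) dt + (6*cos(t)) dB_t

Itô's formula for f(t, x): d f(t, B_t) = (f_t + (1/2) f_xx) dt + f_x dB_t. Compute partials of f(t, x) = 6*x*cos(t):
  f_t(t,x)  = -6*x*sin(t)
  f_x(t,x)  = 6*cos(t)
  f_xx(t,x) = 0
Assemble drift = f_t + (1/2) f_xx = -6*x*sin(t) and diffusion = f_x = 6*cos(t). Substituting x = B_t:
  d(6*B_t*cos(t)) = (-6*B_t*sin(t)) dt + (6*cos(t)) dB_t.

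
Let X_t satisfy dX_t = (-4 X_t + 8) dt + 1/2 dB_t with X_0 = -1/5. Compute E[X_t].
E[X_t] = 2 - 11*exp(-4*t)/5

Taking expectations and using E[dB_t] = 0, the mean m(t) = E[X_t] satisfies the ODE m'(t) = a m(t) + b with m(0) = x_0. With a = -4, b = 8, x_0 = -1/5, the solution is
  m(t) = x_0 * exp(a t) + (b/a) * (exp(a t) - 1)
       = (-1/5) * exp((-4) t) + (8/(-4)) * (exp((-4) t) - 1)
       = 2 - 11*exp(-4*t)/5.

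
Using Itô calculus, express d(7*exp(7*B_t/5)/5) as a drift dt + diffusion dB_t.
d(7*exp(7*B_t/5)/5) = (343*exp(7*B_t/5)/250) dt + (49*exp(7*B_t/5)/25) dB_t

Itô's formula for f(B_t) gives d f(B_t) = f'(B_t) dB_t + (1/2) f''(B_t) dt. Compute derivatives of f(x) = 7*exp(7*x/5)/5:
  f'(x)  = 49*exp(7*x/5)/25
  f''(x) = 343*exp(7*x/5)/125
Substitute x = B_t and multiply the f'' term by 1/2:
  drift     = (1/2) * (343*exp(7*x/5)/125) evaluated at B_t = 343*exp(7*B_t/5)/250
  diffusion = (49*exp(7*x/5)/25) evaluated at B_t = 49*exp(7*B_t/5)/25
Therefore d(7*exp(7*B_t/5)/5) = (343*exp(7*B_t/5)/250) dt + (49*exp(7*B_t/5)/25) dB_t.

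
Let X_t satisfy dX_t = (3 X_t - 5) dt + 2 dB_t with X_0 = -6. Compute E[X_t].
E[X_t] = 5/3 - 23*exp(3*t)/3

Taking expectations and using E[dB_t] = 0, the mean m(t) = E[X_t] satisfies the ODE m'(t) = a m(t) + b with m(0) = x_0. With a = 3, b = -5, x_0 = -6, the solution is
  m(t) = x_0 * exp(a t) + (b/a) * (exp(a t) - 1)
       = (-6) * exp(3 t) + ((-5)/3) * (exp(3 t) - 1)
       = 5/3 - 23*exp(3*t)/3.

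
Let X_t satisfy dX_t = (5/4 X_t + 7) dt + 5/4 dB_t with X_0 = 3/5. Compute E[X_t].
E[X_t] = 31*exp(5*t/4)/5 - 28/5

Taking expectations and using E[dB_t] = 0, the mean m(t) = E[X_t] satisfies the ODE m'(t) = a m(t) + b with m(0) = x_0. With a = 5/4, b = 7, x_0 = 3/5, the solution is
  m(t) = x_0 * exp(a t) + (b/a) * (exp(a t) - 1)
       = (3/5) * exp((5/4) t) + (7/(5/4)) * (exp((5/4) t) - 1)
       = 31*exp(5*t/4)/5 - 28/5.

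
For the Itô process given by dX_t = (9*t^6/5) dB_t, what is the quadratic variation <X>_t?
<X>_t = 81*t^13/325

For an Itô process dX_t = a(t) dt + b(t) dB_t, the quadratic variation is <X>_t = int_0^t b(s)^2 ds (the drift term does not contribute). Here b(s) = 9*s^6/5, so
  b(s)^2 = 81*s^12/25.
Integrating from 0 to t:
  <X>_t = int_0^t (81*s^12/25) ds = 81*t^13/325.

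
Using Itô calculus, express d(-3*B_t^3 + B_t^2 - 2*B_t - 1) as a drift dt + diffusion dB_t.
d(-3*B_t^3 + B_t^2 - 2*B_t - 1) = (1 - 9*B_t) dt + (-9*B_t^2 + 2*B_t - 2) dB_t

Itô's formula for f(B_t) gives d f(B_t) = f'(B_t) dB_t + (1/2) f''(B_t) dt. Compute derivatives of f(x) = -3*x^3 + x^2 - 2*x - 1:
  f'(x)  = -9*x^2 + 2*x - 2
  f''(x) = 2 - 18*x
Substitute x = B_t and multiply the f'' term by 1/2:
  drift     = (1/2) * (2 - 18*x) evaluated at B_t = 1 - 9*B_t
  diffusion = (-9*x^2 + 2*x - 2) evaluated at B_t = -9*B_t^2 + 2*B_t - 2
Therefore d(-3*B_t^3 + B_t^2 - 2*B_t - 1) = (1 - 9*B_t) dt + (-9*B_t^2 + 2*B_t - 2) dB_t.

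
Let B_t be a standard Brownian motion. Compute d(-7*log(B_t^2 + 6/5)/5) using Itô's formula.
d(-7*log(B_t^2 + 6/5)/5) = (7*(5*B_t^2 - 6)/(5*B_t^2 + 6)^2) dt + (-14*B_t/(5*B_t^2 + 6)) dB_t

Itô's formula for f(B_t) gives d f(B_t) = f'(B_t) dB_t + (1/2) f''(B_t) dt. Compute derivatives of f(x) = -7*log(x^2 + 6/5)/5:
  f'(x)  = -14*x/(5*x^2 + 6)
  f''(x) = 14*(5*x^2 - 6)/(5*x^2 + 6)^2
Substitute x = B_t and multiply the f'' term by 1/2:
  drift     = (1/2) * (14*(5*x^2 - 6)/(5*x^2 + 6)^2) evaluated at B_t = 7*(5*B_t^2 - 6)/(5*B_t^2 + 6)^2
  diffusion = (-14*x/(5*x^2 + 6)) evaluated at B_t = -14*B_t/(5*B_t^2 + 6)
Therefore d(-7*log(B_t^2 + 6/5)/5) = (7*(5*B_t^2 - 6)/(5*B_t^2 + 6)^2) dt + (-14*B_t/(5*B_t^2 + 6)) dB_t.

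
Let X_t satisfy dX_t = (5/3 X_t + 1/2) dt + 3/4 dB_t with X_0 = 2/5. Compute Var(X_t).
Var(X_t) = 27*exp(10*t/3)/160 - 27/160

The variance V(t) = Var(X_t) satisfies V'(t) = 2 a V(t) + c^2 with V(0) = 0 (drift coefficient is linear in X, diffusion is constant). With a = 5/3, c = 3/4, the solution is
  V(t) = (c^2 / (2 a)) * (exp(2 a t) - 1)
       = ((3/4)^2 / (2*(5/3))) * (exp((10/3) t) - 1)
       = 27*exp(10*t/3)/160 - 27/160.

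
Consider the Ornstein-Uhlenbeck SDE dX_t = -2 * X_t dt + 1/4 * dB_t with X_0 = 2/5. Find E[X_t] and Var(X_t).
E[X_t] = 2*exp(-2*t)/5; Var(X_t) = 1/64 - exp(-4*t)/64

The OU SDE dX = -theta X dt + sigma dB admits the integrating factor exp(theta t): d(exp(theta t) X_t) = sigma exp(theta t) dB_t. Integrating from 0 to t:
  X_t = x_0 * exp(-theta t) + sigma * int_0^t exp(-theta (t-s)) dB_s.
The Itô integral has mean 0 and (by the Itô isometry) variance sigma^2 * int_0^t exp(-2 theta (t - s)) ds = sigma^2 * (1 - exp(-2 theta t)) / (2 theta).
With theta = 2, sigma = 1/4, x_0 = 2/5:
  E[X_t] = 2/5 * exp(-2 t) = 2*exp(-2*t)/5
  Var(X_t) = (1/4)^2 * (1 - exp(-2*2 t)) / (2 * 2) = 1/64 - exp(-4*t)/64.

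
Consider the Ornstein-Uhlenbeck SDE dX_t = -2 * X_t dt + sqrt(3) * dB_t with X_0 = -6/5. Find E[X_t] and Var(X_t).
E[X_t] = -6*exp(-2*t)/5; Var(X_t) = 3/4 - 3*exp(-4*t)/4

The OU SDE dX = -theta X dt + sigma dB admits the integrating factor exp(theta t): d(exp(theta t) X_t) = sigma exp(theta t) dB_t. Integrating from 0 to t:
  X_t = x_0 * exp(-theta t) + sigma * int_0^t exp(-theta (t-s)) dB_s.
The Itô integral has mean 0 and (by the Itô isometry) variance sigma^2 * int_0^t exp(-2 theta (t - s)) ds = sigma^2 * (1 - exp(-2 theta t)) / (2 theta).
With theta = 2, sigma = sqrt(3), x_0 = -6/5:
  E[X_t] = -6/5 * exp(-2 t) = -6*exp(-2*t)/5
  Var(X_t) = (sqrt(3))^2 * (1 - exp(-2*2 t)) / (2 * 2) = 3/4 - 3*exp(-4*t)/4.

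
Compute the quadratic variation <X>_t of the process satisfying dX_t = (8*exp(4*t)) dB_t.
<X>_t = 8*exp(8*t) - 8

For an Itô process dX_t = a(t) dt + b(t) dB_t, the quadratic variation is <X>_t = int_0^t b(s)^2 ds (the drift term does not contribute). Here b(s) = 8*exp(4*s), so
  b(s)^2 = 64*exp(8*s).
Integrating from 0 to t:
  <X>_t = int_0^t (64*exp(8*s)) ds = 8*exp(8*t) - 8.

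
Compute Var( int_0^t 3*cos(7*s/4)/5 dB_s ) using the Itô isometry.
Var = 9*t/50 + 9*sin(7*t/2)/175

The Itô integral of a deterministic integrand f(s) has mean 0 because each increment f(s) * (B_{s+ds} - B_s) has mean 0. By the Itô isometry:
  Var( int_0^t f(s) dB_s ) = E[ (int_0^t f(s) dB_s)^2 ] = int_0^t f(s)^2 ds.
Here f(s) = 3*cos(7*s/4)/5, so f(s)^2 = 9*cos(7*s/4)^2/25. Integrate:
  int_0^t (9*cos(7*s/4)^2/25) ds = 9*t/50 + 9*sin(7*t/2)/175.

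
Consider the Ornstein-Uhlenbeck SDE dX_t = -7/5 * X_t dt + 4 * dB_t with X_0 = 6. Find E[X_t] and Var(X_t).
E[X_t] = 6*exp(-7*t/5); Var(X_t) = 40/7 - 40*exp(-14*t/5)/7

The OU SDE dX = -theta X dt + sigma dB admits the integrating factor exp(theta t): d(exp(theta t) X_t) = sigma exp(theta t) dB_t. Integrating from 0 to t:
  X_t = x_0 * exp(-theta t) + sigma * int_0^t exp(-theta (t-s)) dB_s.
The Itô integral has mean 0 and (by the Itô isometry) variance sigma^2 * int_0^t exp(-2 theta (t - s)) ds = sigma^2 * (1 - exp(-2 theta t)) / (2 theta).
With theta = 7/5, sigma = 4, x_0 = 6:
  E[X_t] = 6 * exp(-7/5 t) = 6*exp(-7*t/5)
  Var(X_t) = (4)^2 * (1 - exp(-2*7/5 t)) / (2 * 7/5) = 40/7 - 40*exp(-14*t/5)/7.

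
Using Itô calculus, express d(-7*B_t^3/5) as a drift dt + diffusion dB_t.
d(-7*B_t^3/5) = (-21*B_t/5) dt + (-21*B_t^2/5) dB_t

Itô's formula for f(B_t) gives d f(B_t) = f'(B_t) dB_t + (1/2) f''(B_t) dt. Compute derivatives of f(x) = -7*x^3/5:
  f'(x)  = -21*x^2/5
  f''(x) = -42*x/5
Substitute x = B_t and multiply the f'' term by 1/2:
  drift     = (1/2) * (-42*x/5) evaluated at B_t = -21*B_t/5
  diffusion = (-21*x^2/5) evaluated at B_t = -21*B_t^2/5
Therefore d(-7*B_t^3/5) = (-21*B_t/5) dt + (-21*B_t^2/5) dB_t.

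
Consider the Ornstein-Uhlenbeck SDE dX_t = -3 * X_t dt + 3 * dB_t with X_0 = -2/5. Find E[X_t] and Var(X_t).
E[X_t] = -2*exp(-3*t)/5; Var(X_t) = 3/2 - 3*exp(-6*t)/2

The OU SDE dX = -theta X dt + sigma dB admits the integrating factor exp(theta t): d(exp(theta t) X_t) = sigma exp(theta t) dB_t. Integrating from 0 to t:
  X_t = x_0 * exp(-theta t) + sigma * int_0^t exp(-theta (t-s)) dB_s.
The Itô integral has mean 0 and (by the Itô isometry) variance sigma^2 * int_0^t exp(-2 theta (t - s)) ds = sigma^2 * (1 - exp(-2 theta t)) / (2 theta).
With theta = 3, sigma = 3, x_0 = -2/5:
  E[X_t] = -2/5 * exp(-3 t) = -2*exp(-3*t)/5
  Var(X_t) = (3)^2 * (1 - exp(-2*3 t)) / (2 * 3) = 3/2 - 3*exp(-6*t)/2.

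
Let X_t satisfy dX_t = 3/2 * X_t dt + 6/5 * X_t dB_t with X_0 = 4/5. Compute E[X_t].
E[X_t] = 4*exp(3*t/2)/5

For GBM dX = mu X dt + sigma X dB with X_0 = x_0, apply Itô to Y = log X: dY = (mu - sigma^2/2) dt + sigma dB, so Y_t = log(x_0) + (mu - sigma^2/2) t + sigma B_t and hence X_t = x_0 * exp((mu - sigma^2/2) t + sigma B_t).
With mu = 3/2, sigma = 6/5, x_0 = 4/5, this gives:
  X_t = 4/5 * exp((39/50) * t + (6/5) * B_t).
Since sigma*B_t ~ Normal(0, sigma^2 t), E[exp(sigma*B_t)] = exp(sigma^2 t / 2); so E[X_t] = x_0 * exp((mu - sigma^2/2) t) * exp(sigma^2 t / 2) = x_0 * exp(mu t) = 4*exp(3*t/2)/5.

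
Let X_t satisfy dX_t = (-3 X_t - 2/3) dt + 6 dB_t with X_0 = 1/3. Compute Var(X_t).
Var(X_t) = 6 - 6*exp(-6*t)

The variance V(t) = Var(X_t) satisfies V'(t) = 2 a V(t) + c^2 with V(0) = 0 (drift coefficient is linear in X, diffusion is constant). With a = -3, c = 6, the solution is
  V(t) = (c^2 / (2 a)) * (exp(2 a t) - 1)
       = (6^2 / (2*(-3))) * (exp((-6) t) - 1)
       = 6 - 6*exp(-6*t).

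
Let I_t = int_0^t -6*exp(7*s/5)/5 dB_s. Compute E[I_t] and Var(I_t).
E[I_t] = 0; Var(I_t) = 18*exp(14*t/5)/35 - 18/35

The Itô integral of a deterministic integrand f(s) has mean 0 because each increment f(s) * (B_{s+ds} - B_s) has mean 0. By the Itô isometry:
  Var( int_0^t f(s) dB_s ) = E[ (int_0^t f(s) dB_s)^2 ] = int_0^t f(s)^2 ds.
Here f(s) = -6*exp(7*s/5)/5, so f(s)^2 = 36*exp(14*s/5)/25. Integrate:
  int_0^t (36*exp(14*s/5)/25) ds = 18*exp(14*t/5)/35 - 18/35.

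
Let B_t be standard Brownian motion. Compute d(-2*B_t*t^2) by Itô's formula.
d(-2*B_t*t^2) = (-4*B_t*t) dt + (-2*t^2) dB_t

Itô's formula for f(t, x): d f(t, B_t) = (f_t + (1/2) f_xx) dt + f_x dB_t. Compute partials of f(t, x) = -2*t^2*x:
  f_t(t,x)  = -4*t*x
  f_x(t,x)  = -2*t^2
  f_xx(t,x) = 0
Assemble drift = f_t + (1/2) f_xx = -4*t*x and diffusion = f_x = -2*t^2. Substituting x = B_t:
  d(-2*B_t*t^2) = (-4*B_t*t) dt + (-2*t^2) dB_t.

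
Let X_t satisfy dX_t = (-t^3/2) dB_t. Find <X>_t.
<X>_t = t^7/28

For an Itô process dX_t = a(t) dt + b(t) dB_t, the quadratic variation is <X>_t = int_0^t b(s)^2 ds (the drift term does not contribute). Here b(s) = -s^3/2, so
  b(s)^2 = s^6/4.
Integrating from 0 to t:
  <X>_t = int_0^t (s^6/4) ds = t^7/28.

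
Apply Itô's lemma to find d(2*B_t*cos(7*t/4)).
d(2*B_t*cos(7*t/4)) = (-7*B_t*sin(7*t/4)/2) dt + (2*cos(7*t/4)) dB_t

Itô's formula for f(t, x): d f(t, B_t) = (f_t + (1/2) f_xx) dt + f_x dB_t. Compute partials of f(t, x) = 2*x*cos(7*t/4):
  f_t(t,x)  = -7*x*sin(7*t/4)/2
  f_x(t,x)  = 2*cos(7*t/4)
  f_xx(t,x) = 0
Assemble drift = f_t + (1/2) f_xx = -7*x*sin(7*t/4)/2 and diffusion = f_x = 2*cos(7*t/4). Substituting x = B_t:
  d(2*B_t*cos(7*t/4)) = (-7*B_t*sin(7*t/4)/2) dt + (2*cos(7*t/4)) dB_t.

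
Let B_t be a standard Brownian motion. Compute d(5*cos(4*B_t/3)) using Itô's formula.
d(5*cos(4*B_t/3)) = (-40*cos(4*B_t/3)/9) dt + (-20*sin(4*B_t/3)/3) dB_t

Itô's formula for f(B_t) gives d f(B_t) = f'(B_t) dB_t + (1/2) f''(B_t) dt. Compute derivatives of f(x) = 5*cos(4*x/3):
  f'(x)  = -20*sin(4*x/3)/3
  f''(x) = -80*cos(4*x/3)/9
Substitute x = B_t and multiply the f'' term by 1/2:
  drift     = (1/2) * (-80*cos(4*x/3)/9) evaluated at B_t = -40*cos(4*B_t/3)/9
  diffusion = (-20*sin(4*x/3)/3) evaluated at B_t = -20*sin(4*B_t/3)/3
Therefore d(5*cos(4*B_t/3)) = (-40*cos(4*B_t/3)/9) dt + (-20*sin(4*B_t/3)/3) dB_t.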